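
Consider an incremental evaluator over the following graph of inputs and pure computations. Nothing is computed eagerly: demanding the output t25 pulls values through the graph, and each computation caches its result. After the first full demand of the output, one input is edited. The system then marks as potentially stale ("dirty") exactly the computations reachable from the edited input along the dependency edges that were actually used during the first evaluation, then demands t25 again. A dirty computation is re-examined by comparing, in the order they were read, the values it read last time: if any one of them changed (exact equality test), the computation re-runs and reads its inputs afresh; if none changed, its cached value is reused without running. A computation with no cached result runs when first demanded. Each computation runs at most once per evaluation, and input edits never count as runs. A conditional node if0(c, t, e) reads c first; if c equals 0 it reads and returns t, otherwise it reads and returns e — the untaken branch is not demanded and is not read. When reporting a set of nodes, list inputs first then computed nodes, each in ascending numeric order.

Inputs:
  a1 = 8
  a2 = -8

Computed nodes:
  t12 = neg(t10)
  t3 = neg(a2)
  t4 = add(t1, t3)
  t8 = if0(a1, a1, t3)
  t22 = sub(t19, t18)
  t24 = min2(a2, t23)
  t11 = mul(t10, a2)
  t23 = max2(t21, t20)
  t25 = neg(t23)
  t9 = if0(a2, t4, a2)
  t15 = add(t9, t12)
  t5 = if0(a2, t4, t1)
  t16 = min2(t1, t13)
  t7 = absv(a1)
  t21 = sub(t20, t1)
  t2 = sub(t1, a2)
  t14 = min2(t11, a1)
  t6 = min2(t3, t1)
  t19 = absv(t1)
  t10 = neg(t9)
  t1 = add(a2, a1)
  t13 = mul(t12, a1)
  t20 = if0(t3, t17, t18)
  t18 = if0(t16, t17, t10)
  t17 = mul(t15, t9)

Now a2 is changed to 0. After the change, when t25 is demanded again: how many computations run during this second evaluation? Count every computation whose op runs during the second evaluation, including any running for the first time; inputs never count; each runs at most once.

Run set: t1, t3, t4, t9, t10, t12, t15, t17, t20, t21, t23, t25 (12 run).
The important point: the flipped condition redirects demand; t13, t16, t18 are left stale, never re-checked.

Initial pass — values computed on the first demand:
  t1 = add(-8, 8) = 0
  t3 = neg(-8) = 8
  t9 = if0(a2=-8 -> else branch a2) = -8
  t10 = neg(-8) = 8
  t12 = neg(8) = -8
  t13 = mul(-8, 8) = -64
  t16 = min2(0, -64) = -64
  t18 = if0(t16=-64 -> else branch t10) = 8
  t20 = if0(t3=8 -> else branch t18) = 8
  t21 = sub(8, 0) = 8
  t23 = max2(8, 8) = 8
  t25 = neg(8) = -8

Second demand — change propagation:
  t1: re-runs because a2 -8->0; new result 8.
  t3: re-runs because a2 -8->0; new result 0.
  t4: newly demanded (no cache) — executes and yields 8.
  t9: re-runs because a2 -8->0; a2 -8->0; new result 8.
  t10: re-runs because t9 -8->8; new result -8.
  t12: re-runs because t10 8->-8; new result 8.
  t13: dirty yet unreached — the second evaluation never asks for it.
  t15: newly demanded (no cache) — executes and yields 16.
  t16: dirty yet unreached — the second evaluation never asks for it.
  t17: newly demanded (no cache) — executes and yields 128.
  t18: dirty yet unreached — the second evaluation never asks for it.
  t20: re-runs because t3 8->0; new result 128.
  t21: re-runs because t20 8->128; t1 0->8; new result 120.
  t23: re-runs because t21 8->120; t20 8->128; new result 128.
  t25: re-runs because t23 8->128; new result -128.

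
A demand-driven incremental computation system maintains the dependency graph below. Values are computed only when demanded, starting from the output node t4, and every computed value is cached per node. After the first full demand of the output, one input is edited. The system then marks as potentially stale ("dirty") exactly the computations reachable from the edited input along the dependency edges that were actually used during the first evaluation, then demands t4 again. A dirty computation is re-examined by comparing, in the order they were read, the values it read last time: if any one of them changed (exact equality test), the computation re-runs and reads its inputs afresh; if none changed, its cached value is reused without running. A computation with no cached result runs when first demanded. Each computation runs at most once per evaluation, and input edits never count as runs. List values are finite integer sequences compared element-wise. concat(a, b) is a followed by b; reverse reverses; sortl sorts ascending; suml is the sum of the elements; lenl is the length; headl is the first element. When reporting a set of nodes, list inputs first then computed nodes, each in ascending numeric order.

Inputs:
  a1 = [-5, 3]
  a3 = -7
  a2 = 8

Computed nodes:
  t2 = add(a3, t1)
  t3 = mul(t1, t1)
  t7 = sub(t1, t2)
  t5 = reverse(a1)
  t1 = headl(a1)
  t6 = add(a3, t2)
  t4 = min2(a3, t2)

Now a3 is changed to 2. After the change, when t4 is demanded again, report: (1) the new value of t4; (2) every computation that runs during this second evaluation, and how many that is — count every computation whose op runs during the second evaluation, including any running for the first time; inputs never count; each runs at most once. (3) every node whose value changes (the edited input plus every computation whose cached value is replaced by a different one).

First evaluation (everything demanded from the output):
  t1 = headl([-5, 3]) = -5
  t2 = add(-7, -5) = -12
  t4 = min2(-7, -12) = -12

Propagation after the edit:
  t2: runs — a3 -7->2; result -3.
  t4: runs — a3 -7->2; t2 -12->-3; result -3.

New value of t4: -3.
Computations that run: t2, t4 — 2 in total.
Values that change: a3, t2, t4.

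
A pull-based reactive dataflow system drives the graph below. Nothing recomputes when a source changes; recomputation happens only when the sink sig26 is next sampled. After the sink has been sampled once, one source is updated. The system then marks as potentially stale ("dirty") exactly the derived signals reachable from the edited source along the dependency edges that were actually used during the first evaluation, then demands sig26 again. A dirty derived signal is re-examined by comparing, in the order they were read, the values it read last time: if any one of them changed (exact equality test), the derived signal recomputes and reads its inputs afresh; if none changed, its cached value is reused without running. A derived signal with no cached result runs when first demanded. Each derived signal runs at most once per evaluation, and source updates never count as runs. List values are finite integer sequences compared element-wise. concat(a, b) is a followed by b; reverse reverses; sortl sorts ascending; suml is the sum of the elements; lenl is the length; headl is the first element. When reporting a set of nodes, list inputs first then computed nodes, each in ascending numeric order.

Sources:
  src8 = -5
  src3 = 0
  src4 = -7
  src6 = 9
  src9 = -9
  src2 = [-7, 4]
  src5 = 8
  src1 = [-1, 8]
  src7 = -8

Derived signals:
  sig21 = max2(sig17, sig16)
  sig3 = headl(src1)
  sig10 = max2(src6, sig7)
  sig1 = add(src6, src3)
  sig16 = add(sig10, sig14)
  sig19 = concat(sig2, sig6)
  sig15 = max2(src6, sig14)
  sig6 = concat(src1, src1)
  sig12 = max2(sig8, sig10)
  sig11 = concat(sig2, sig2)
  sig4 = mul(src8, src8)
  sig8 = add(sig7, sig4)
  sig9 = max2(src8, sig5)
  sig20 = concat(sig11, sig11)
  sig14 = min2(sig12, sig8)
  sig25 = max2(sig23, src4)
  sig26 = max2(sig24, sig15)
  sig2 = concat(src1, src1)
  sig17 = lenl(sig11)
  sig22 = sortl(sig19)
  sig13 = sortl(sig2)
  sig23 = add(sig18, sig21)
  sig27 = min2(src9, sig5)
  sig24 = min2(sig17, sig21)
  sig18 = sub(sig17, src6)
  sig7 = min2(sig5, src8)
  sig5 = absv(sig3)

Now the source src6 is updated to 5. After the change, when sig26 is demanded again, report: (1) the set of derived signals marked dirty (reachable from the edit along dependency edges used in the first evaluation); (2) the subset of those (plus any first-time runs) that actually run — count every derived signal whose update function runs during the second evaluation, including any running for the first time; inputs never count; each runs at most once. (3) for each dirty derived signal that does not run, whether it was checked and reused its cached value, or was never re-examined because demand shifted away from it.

First evaluation (everything demanded from the output):
  sig2 = concat([-1, 8], [-1, 8]) = [-1, 8, -1, 8]
  sig3 = headl([-1, 8]) = -1
  sig4 = mul(-5, -5) = 25
  sig5 = absv(-1) = 1
  sig7 = min2(1, -5) = -5
  sig8 = add(-5, 25) = 20
  sig10 = max2(9, -5) = 9
  sig11 = concat([-1, 8, -1, 8], [-1, 8, -1, 8]) = [-1, 8, -1, 8, -1, 8, -1, 8]
  sig12 = max2(20, 9) = 20
  sig14 = min2(20, 20) = 20
  sig15 = max2(9, 20) = 20
  sig16 = add(9, 20) = 29
  sig17 = lenl([-1, 8, -1, 8, -1, 8, -1, 8]) = 8
  sig21 = max2(8, 29) = 29
  sig24 = min2(8, 29) = 8
  sig26 = max2(8, 20) = 20

Propagation after the edit:
  sig10: runs — src6 9->5; result 5.
  sig12: runs — sig10 9->5; result 20 (same value as before).
  sig14: checked — values it read are unchanged (sig12 unchanged, sig8 unchanged); reused cached 20 without running.
  sig15: runs — src6 9->5; result 20 (same value as before).
  sig16: runs — sig10 9->5; result 25.
  sig21: runs — sig16 29->25; result 25.
  sig24: runs — sig21 29->25; result 8 (same value as before).
  sig26: checked — values it read are unchanged (sig24 unchanged, sig15 unchanged); reused cached 20 without running.

Key observation: the cutoff stops propagation at sig14 — its inputs' values are unchanged, so it reuses its cache.

Marked dirty: sig10, sig12, sig14, sig15, sig16, sig21, sig24, sig26.
Derived signals that run: sig10, sig12, sig15, sig16, sig21, sig24 — 6 in total.
Checked but reused from cache: sig14, sig26.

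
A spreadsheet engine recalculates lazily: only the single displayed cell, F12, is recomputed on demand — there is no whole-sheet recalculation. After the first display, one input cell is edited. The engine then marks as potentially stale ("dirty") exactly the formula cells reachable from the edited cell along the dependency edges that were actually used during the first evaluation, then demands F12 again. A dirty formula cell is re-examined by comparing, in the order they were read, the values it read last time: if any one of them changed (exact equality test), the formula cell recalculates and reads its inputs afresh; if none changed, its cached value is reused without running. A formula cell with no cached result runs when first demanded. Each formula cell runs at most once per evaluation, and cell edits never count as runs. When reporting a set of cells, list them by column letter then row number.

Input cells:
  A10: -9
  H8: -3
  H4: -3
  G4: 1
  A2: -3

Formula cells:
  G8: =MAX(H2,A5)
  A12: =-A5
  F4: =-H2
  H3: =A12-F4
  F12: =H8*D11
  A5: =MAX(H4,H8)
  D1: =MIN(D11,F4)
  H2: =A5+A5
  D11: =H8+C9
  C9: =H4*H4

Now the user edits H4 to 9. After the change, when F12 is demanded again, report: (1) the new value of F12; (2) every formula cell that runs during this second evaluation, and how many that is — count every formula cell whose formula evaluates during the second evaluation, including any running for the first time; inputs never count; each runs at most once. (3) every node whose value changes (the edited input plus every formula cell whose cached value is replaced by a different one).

New value of F12: -234.
Formula cells that run: C9, D11, F12 — 3 in total.
Values that change: C9, D11, F12, H4.

First evaluation (everything demanded from the output):
  C9 = -3 * -3 = 9
  D11 = -3 + 9 = 6
  F12 = -3 * 6 = -18

Propagation after the edit:
  C9: runs — H4 -3->9; H4 -3->9; result 81.
  D11: runs — C9 9->81; result 78.
  F12: runs — D11 6->78; result -234.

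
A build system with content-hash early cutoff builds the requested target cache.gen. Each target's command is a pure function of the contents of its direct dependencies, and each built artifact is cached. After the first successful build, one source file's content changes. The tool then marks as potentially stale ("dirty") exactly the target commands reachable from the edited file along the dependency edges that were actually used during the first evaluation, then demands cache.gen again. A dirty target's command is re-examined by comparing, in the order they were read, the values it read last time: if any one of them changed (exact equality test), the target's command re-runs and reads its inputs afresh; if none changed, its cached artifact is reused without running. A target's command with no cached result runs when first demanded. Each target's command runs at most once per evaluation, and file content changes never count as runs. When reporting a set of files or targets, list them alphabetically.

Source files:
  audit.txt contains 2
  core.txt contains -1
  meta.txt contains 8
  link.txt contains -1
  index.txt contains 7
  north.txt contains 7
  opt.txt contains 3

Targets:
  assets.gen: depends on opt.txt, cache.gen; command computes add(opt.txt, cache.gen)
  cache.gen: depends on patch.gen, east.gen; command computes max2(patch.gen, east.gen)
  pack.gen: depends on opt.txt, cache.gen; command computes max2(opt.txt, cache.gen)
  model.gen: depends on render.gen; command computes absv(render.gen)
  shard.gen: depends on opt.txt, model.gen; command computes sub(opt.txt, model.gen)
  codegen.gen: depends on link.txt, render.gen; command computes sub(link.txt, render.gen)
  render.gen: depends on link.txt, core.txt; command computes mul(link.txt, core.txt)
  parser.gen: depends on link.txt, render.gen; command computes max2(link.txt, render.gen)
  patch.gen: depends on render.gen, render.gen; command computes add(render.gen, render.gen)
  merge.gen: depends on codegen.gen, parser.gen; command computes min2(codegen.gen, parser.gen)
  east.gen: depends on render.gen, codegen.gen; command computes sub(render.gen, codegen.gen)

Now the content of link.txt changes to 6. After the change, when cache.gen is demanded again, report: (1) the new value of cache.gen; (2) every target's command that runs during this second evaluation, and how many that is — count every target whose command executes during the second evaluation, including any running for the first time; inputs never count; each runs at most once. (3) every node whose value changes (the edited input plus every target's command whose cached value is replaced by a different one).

First evaluation (everything demanded from the output):
  render.gen = mul(-1, -1) = 1
  codegen.gen = sub(-1, 1) = -2
  east.gen = sub(1, -2) = 3
  patch.gen = add(1, 1) = 2
  cache.gen = max2(2, 3) = 3

Propagation after the edit:
  render.gen: runs — link.txt -1->6; result -6.
  codegen.gen: runs — link.txt -1->6; render.gen 1->-6; result 12.
  east.gen: runs — render.gen 1->-6; codegen.gen -2->12; result -18.
  patch.gen: runs — render.gen 1->-6; render.gen 1->-6; result -12.
  cache.gen: runs — patch.gen 2->-12; east.gen 3->-18; result -12.

New value of cache.gen: -12.
Target commands that run: cache.gen, codegen.gen, east.gen, patch.gen, render.gen — 5 in total.
Values that change: cache.gen, codegen.gen, east.gen, link.txt, patch.gen, render.gen.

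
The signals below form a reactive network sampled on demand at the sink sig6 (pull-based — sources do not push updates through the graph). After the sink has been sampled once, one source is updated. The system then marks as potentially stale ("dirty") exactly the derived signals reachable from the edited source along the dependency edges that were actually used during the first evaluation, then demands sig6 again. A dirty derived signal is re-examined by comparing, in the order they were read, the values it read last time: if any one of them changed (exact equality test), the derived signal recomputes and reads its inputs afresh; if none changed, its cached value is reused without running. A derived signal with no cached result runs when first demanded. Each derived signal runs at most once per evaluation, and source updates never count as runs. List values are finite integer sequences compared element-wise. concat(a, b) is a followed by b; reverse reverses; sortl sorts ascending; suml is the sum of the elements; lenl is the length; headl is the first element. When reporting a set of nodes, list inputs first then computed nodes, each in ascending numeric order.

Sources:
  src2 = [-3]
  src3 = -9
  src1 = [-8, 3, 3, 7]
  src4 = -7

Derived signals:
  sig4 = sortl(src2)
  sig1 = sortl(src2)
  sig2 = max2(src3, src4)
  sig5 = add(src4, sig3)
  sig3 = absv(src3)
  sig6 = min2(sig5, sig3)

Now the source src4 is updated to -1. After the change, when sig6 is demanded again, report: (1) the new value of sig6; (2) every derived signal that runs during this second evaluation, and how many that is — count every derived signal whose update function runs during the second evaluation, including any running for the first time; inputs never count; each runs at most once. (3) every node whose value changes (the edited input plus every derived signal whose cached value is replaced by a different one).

sig6 now evaluates to 8.
Run set: sig5, sig6 (2 run).
Changed values: src4, sig5, sig6.

Initial pass — values computed on the first demand:
  sig3 = absv(-9) = 9
  sig5 = add(-7, 9) = 2
  sig6 = min2(2, 9) = 2

Second demand — change propagation:
  sig5: re-runs because src4 -7->-1; new result 8.
  sig6: re-runs because sig5 2->8; new result 8.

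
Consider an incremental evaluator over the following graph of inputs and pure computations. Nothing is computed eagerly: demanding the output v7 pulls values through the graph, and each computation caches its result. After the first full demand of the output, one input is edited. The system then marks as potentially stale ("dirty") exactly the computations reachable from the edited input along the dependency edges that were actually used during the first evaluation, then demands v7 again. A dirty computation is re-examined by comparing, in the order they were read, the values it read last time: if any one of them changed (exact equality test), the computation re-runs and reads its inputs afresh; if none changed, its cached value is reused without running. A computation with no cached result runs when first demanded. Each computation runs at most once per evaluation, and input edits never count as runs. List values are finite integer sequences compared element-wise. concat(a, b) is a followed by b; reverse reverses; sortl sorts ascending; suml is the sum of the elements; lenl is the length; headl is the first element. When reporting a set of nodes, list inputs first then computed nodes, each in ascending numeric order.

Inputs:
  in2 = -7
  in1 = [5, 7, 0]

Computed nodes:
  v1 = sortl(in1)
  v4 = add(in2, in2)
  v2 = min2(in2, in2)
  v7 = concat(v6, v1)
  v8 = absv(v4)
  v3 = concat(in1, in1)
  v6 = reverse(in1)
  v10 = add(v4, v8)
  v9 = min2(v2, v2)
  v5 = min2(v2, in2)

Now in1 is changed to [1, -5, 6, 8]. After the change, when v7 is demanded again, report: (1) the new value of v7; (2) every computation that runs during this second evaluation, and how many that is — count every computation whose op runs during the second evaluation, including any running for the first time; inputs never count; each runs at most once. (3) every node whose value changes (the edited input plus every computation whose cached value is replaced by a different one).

Initial pass — values computed on the first demand:
  v1 = sortl([5, 7, 0]) = [0, 5, 7]
  v6 = reverse([5, 7, 0]) = [0, 7, 5]
  v7 = concat([0, 7, 5], [0, 5, 7]) = [0, 7, 5, 0, 5, 7]

Second demand — change propagation:
  v1: re-runs because in1 [5, 7, 0]->[1, -5, 6, 8]; new result [-5, 1, 6, 8].
  v6: re-runs because in1 [5, 7, 0]->[1, -5, 6, 8]; new result [8, 6, -5, 1].
  v7: re-runs because v6 [0, 7, 5]->[8, 6, -5, 1]; v1 [0, 5, 7]->[-5, 1, 6, 8]; new result [8, 6, -5, 1, -5, 1, 6, 8].

v7 now evaluates to [8, 6, -5, 1, -5, 1, 6, 8].
Run set: v1, v6, v7 (3 run).
Changed values: in1, v1, v6, v7.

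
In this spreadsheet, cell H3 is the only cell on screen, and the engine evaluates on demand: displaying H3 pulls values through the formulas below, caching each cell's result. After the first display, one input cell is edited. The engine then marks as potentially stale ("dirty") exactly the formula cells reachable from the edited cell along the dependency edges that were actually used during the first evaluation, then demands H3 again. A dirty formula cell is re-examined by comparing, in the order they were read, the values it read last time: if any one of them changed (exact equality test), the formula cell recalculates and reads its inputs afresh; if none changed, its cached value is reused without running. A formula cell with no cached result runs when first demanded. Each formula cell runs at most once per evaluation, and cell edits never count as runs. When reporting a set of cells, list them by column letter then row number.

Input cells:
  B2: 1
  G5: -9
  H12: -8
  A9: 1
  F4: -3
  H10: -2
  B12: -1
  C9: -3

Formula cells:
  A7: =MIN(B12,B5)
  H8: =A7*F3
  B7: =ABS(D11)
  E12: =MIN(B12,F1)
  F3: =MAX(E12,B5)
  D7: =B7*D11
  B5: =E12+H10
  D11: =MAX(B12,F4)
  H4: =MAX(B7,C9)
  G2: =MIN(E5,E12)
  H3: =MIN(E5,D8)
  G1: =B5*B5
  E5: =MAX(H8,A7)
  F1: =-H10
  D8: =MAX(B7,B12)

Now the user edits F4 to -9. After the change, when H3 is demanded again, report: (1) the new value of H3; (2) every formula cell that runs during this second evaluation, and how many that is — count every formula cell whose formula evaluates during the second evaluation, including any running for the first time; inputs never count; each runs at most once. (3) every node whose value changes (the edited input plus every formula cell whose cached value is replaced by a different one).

Initial pass — values computed on the first demand:
  D11 = MAX(-1, -3) = -1
  B7 = ABS(-1) = 1
  D8 = MAX(1, -1) = 1
  F1 = -(-2) = 2
  E12 = MIN(-1, 2) = -1
  B5 = -1 + -2 = -3
  A7 = MIN(-1, -3) = -3
  F3 = MAX(-1, -3) = -1
  H8 = -3 * -1 = 3
  E5 = MAX(3, -3) = 3
  H3 = MIN(3, 1) = 1

Second demand — change propagation:
  D11: re-runs because F4 -3->-9; new result -1 (unchanged).
  B7: re-examined; everything it read last time is the same (D11 unchanged) — cache 1 kept, no run.
  D8: re-examined; everything it read last time is the same (B7 unchanged, B12 unchanged) — cache 1 kept, no run.
  H3: re-examined; everything it read last time is the same (E5 unchanged, D8 unchanged) — cache 1 kept, no run.

The important point: D11 recomputes to an identical value, and the output ends up unchanged.

H3 now evaluates to 1.
Run set: D11 (1 run).
Changed values: F4.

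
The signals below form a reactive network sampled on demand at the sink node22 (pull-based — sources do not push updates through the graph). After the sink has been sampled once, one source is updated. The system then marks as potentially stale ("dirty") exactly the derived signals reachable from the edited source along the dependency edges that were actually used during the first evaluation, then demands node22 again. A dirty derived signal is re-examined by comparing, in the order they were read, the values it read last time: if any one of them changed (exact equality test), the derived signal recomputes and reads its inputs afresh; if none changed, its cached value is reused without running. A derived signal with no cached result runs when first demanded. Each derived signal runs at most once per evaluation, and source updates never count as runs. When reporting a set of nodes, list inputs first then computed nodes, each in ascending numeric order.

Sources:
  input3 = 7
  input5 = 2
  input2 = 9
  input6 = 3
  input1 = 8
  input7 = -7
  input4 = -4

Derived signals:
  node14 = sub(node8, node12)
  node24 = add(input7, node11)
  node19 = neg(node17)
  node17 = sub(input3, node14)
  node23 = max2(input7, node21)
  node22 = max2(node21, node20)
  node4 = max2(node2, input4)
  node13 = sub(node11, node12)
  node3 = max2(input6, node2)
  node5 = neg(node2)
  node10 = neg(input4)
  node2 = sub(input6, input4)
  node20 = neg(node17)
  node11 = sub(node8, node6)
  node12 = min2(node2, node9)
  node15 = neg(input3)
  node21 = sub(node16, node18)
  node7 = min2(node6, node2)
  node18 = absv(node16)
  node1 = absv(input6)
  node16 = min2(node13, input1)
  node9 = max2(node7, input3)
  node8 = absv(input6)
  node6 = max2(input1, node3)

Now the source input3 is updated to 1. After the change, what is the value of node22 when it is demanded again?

Initial pass — values computed on the first demand:
  node2 = sub(3, -4) = 7
  node3 = max2(3, 7) = 7
  node6 = max2(8, 7) = 8
  node7 = min2(8, 7) = 7
  node8 = absv(3) = 3
  node9 = max2(7, 7) = 7
  node11 = sub(3, 8) = -5
  node12 = min2(7, 7) = 7
  node13 = sub(-5, 7) = -12
  node14 = sub(3, 7) = -4
  node16 = min2(-12, 8) = -12
  node17 = sub(7, -4) = 11
  node18 = absv(-12) = 12
  node20 = neg(11) = -11
  node21 = sub(-12, 12) = -24
  node22 = max2(-24, -11) = -11

Second demand — change propagation:
  node9: re-runs because input3 7->1; new result 7 (unchanged).
  node12: re-examined; everything it read last time is the same (node2 unchanged, node9 unchanged) — cache 7 kept, no run.
  node13: re-examined; everything it read last time is the same (node11 unchanged, node12 unchanged) — cache -12 kept, no run.
  node14: re-examined; everything it read last time is the same (node8 unchanged, node12 unchanged) — cache -4 kept, no run.
  node16: re-examined; everything it read last time is the same (node13 unchanged, input1 unchanged) — cache -12 kept, no run.
  node17: re-runs because input3 7->1; new result 5.
  node18: re-examined; everything it read last time is the same (node16 unchanged) — cache 12 kept, no run.
  node20: re-runs because node17 11->5; new result -5.
  node21: re-examined; everything it read last time is the same (node16 unchanged, node18 unchanged) — cache -24 kept, no run.
  node22: re-runs because node20 -11->-5; new result -5.

The important point: at node12 every value read last time is unchanged, so the dirty flag clears without a run.

node22 now evaluates to -5.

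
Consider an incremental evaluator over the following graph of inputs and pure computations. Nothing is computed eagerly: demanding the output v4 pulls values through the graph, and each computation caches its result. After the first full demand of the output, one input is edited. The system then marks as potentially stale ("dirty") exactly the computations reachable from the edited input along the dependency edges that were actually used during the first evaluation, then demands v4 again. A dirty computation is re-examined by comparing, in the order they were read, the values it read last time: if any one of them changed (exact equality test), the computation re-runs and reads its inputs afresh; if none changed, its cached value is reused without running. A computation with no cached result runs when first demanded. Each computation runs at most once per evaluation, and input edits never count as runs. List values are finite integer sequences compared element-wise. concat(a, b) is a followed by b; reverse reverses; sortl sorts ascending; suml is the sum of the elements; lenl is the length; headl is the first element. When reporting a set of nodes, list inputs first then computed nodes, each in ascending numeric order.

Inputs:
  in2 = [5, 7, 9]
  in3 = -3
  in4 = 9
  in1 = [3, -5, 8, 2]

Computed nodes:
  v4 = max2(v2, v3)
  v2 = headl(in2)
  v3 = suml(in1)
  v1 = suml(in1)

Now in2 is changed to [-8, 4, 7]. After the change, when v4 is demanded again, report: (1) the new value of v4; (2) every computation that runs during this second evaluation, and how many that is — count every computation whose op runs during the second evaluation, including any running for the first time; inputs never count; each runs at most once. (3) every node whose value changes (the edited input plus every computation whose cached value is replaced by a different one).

Initial pass — values computed on the first demand:
  v2 = headl([5, 7, 9]) = 5
  v3 = suml([3, -5, 8, 2]) = 8
  v4 = max2(5, 8) = 8

Second demand — change propagation:
  v2: re-runs because in2 [5, 7, 9]->[-8, 4, 7]; new result -8.
  v4: re-runs because v2 5->-8; new result 8 (unchanged).

v4 now evaluates to 8.
Run set: v2, v4 (2 run).
Changed values: in2, v2.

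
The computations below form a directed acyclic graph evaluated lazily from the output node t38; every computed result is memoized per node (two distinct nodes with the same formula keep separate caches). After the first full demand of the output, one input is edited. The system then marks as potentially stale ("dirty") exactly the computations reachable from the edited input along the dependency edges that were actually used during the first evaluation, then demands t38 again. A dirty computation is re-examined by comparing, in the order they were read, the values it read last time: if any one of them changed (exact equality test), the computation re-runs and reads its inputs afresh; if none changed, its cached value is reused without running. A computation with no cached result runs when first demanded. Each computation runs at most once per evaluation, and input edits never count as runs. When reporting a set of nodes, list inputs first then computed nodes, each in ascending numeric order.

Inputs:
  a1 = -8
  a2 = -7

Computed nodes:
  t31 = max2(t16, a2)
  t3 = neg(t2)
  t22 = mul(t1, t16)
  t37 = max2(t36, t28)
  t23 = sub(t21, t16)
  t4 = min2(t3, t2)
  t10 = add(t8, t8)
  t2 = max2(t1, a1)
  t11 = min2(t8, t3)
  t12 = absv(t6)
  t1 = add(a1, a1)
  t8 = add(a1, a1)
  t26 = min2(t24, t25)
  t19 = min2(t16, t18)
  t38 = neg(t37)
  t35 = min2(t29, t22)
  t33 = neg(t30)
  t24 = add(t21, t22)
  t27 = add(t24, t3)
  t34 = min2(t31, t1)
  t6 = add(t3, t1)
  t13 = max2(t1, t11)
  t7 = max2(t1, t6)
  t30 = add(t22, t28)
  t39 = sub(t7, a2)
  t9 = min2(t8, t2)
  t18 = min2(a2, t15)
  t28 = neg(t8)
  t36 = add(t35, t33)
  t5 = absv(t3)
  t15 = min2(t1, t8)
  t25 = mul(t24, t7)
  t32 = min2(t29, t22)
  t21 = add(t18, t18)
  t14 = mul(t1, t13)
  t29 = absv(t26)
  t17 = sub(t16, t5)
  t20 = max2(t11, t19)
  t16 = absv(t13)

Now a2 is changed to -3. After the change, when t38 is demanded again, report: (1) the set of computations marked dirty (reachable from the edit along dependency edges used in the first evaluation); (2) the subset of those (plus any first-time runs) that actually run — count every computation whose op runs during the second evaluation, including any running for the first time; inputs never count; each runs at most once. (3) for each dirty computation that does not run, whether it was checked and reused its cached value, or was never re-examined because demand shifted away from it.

The edit dirties: t18, t21, t24, t25, t26, t29, t35, t36, t37, t38.
1 computations run: t18.
Cache hits after checking: t21, t24, t25, t26, t29, t35, t36, t37, t38.
Note the absorption at t18: it re-runs yet its value is the same, leaving the output's value untouched.

First demand of the output computes:
  t1 = add(-8, -8) = -16
  t2 = max2(-16, -8) = -8
  t3 = neg(-8) = 8
  t6 = add(8, -16) = -8
  t7 = max2(-16, -8) = -8
  t8 = add(-8, -8) = -16
  t11 = min2(-16, 8) = -16
  t13 = max2(-16, -16) = -16
  t15 = min2(-16, -16) = -16
  t16 = absv(-16) = 16
  t18 = min2(-7, -16) = -16
  t21 = add(-16, -16) = -32
  t22 = mul(-16, 16) = -256
  t24 = add(-32, -256) = -288
  t25 = mul(-288, -8) = 2304
  t26 = min2(-288, 2304) = -288
  t28 = neg(-16) = 16
  t29 = absv(-288) = 288
  t30 = add(-256, 16) = -240
  t33 = neg(-240) = 240
  t35 = min2(288, -256) = -256
  t36 = add(-256, 240) = -16
  t37 = max2(-16, 16) = 16
  t38 = neg(16) = -16

After the edit, cleaning proceeds:
  t18: a read changed (a2 -7->-3) — executes, giving -16 — identical to its old value.
  t21: dirty, but its reads are unchanged (t18 unchanged, t18 unchanged); cached -32 stands.
  t24: dirty, but its reads are unchanged (t21 unchanged, t22 unchanged); cached -288 stands.
  t25: dirty, but its reads are unchanged (t24 unchanged, t7 unchanged); cached 2304 stands.
  t26: dirty, but its reads are unchanged (t24 unchanged, t25 unchanged); cached -288 stands.
  t29: dirty, but its reads are unchanged (t26 unchanged); cached 288 stands.
  t35: dirty, but its reads are unchanged (t29 unchanged, t22 unchanged); cached -256 stands.
  t36: dirty, but its reads are unchanged (t35 unchanged, t33 unchanged); cached -16 stands.
  t37: dirty, but its reads are unchanged (t36 unchanged, t28 unchanged); cached 16 stands.
  t38: dirty, but its reads are unchanged (t37 unchanged); cached -16 stands.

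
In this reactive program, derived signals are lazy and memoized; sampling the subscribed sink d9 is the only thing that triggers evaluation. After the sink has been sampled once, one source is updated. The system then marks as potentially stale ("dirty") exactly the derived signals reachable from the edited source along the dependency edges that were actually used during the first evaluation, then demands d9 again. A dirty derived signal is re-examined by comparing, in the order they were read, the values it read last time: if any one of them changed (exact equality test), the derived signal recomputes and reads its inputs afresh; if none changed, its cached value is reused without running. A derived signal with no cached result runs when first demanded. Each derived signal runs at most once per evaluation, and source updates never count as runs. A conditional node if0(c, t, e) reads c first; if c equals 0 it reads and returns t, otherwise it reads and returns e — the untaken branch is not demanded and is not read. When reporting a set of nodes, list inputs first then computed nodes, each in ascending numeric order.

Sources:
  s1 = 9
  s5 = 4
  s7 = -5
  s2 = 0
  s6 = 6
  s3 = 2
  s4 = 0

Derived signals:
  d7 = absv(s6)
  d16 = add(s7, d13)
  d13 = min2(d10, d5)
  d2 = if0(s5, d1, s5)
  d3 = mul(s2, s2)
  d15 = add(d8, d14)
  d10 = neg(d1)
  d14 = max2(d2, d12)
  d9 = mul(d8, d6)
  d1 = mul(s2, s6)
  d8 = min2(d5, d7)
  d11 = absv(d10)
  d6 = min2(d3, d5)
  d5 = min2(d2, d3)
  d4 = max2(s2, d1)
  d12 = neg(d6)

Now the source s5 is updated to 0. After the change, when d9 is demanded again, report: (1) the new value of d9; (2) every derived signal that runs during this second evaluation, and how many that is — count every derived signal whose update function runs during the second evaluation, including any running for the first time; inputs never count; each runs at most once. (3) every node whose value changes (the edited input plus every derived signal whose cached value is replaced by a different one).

First demand of the output computes:
  d2 = if0(s5=4 -> else branch s5) = 4
  d3 = mul(0, 0) = 0
  d5 = min2(4, 0) = 0
  d6 = min2(0, 0) = 0
  d7 = absv(6) = 6
  d8 = min2(0, 6) = 0
  d9 = mul(0, 0) = 0

After the edit, cleaning proceeds:
  d1: had never run; runs now, result 0.
  d2: a read changed (s5 4->0; s5 4->0) — executes, giving 0.
  d5: a read changed (d2 4->0) — executes, giving 0 — identical to its old value.
  d6: dirty, but its reads are unchanged (d3 unchanged, d5 unchanged); cached 0 stands.
  d8: dirty, but its reads are unchanged (d5 unchanged, d7 unchanged); cached 0 stands.
  d9: dirty, but its reads are unchanged (d8 unchanged, d6 unchanged); cached 0 stands.

Note the branch switch — d1 had no cache and runs now for the first time.

Demanding d9 again yields 0.
3 derived signals run: d1, d2, d5.
The nodes whose values change: s5, d2.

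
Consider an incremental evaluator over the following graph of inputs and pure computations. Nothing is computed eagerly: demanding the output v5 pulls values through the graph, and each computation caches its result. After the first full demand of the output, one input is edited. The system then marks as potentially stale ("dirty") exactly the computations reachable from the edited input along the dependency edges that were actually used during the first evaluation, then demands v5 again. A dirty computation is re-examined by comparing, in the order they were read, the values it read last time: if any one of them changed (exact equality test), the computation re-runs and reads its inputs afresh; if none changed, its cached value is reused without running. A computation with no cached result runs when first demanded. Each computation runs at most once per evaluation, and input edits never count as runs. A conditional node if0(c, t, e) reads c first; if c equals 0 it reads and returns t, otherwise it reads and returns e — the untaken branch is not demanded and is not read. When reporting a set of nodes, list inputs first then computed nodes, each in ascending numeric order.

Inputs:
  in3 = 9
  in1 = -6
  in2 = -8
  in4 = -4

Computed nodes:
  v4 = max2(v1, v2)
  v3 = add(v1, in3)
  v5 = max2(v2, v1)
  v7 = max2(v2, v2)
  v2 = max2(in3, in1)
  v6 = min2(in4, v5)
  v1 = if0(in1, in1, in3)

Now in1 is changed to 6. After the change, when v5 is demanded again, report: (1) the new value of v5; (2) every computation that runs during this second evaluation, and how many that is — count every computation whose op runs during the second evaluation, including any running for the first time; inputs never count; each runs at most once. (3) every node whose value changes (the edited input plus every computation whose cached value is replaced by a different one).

v5 now evaluates to 9.
Run set: v1, v2 (2 run).
Changed values: in1.
The important point: at v5 every value read last time is unchanged, so the dirty flag clears without a run.

Initial pass — values computed on the first demand:
  v1 = if0(in1=-6 -> else branch in3) = 9
  v2 = max2(9, -6) = 9
  v5 = max2(9, 9) = 9

Second demand — change propagation:
  v1: re-runs because in1 -6->6; new result 9 (unchanged).
  v2: re-runs because in1 -6->6; new result 9 (unchanged).
  v5: re-examined; everything it read last time is the same (v2 unchanged, v1 unchanged) — cache 9 kept, no run.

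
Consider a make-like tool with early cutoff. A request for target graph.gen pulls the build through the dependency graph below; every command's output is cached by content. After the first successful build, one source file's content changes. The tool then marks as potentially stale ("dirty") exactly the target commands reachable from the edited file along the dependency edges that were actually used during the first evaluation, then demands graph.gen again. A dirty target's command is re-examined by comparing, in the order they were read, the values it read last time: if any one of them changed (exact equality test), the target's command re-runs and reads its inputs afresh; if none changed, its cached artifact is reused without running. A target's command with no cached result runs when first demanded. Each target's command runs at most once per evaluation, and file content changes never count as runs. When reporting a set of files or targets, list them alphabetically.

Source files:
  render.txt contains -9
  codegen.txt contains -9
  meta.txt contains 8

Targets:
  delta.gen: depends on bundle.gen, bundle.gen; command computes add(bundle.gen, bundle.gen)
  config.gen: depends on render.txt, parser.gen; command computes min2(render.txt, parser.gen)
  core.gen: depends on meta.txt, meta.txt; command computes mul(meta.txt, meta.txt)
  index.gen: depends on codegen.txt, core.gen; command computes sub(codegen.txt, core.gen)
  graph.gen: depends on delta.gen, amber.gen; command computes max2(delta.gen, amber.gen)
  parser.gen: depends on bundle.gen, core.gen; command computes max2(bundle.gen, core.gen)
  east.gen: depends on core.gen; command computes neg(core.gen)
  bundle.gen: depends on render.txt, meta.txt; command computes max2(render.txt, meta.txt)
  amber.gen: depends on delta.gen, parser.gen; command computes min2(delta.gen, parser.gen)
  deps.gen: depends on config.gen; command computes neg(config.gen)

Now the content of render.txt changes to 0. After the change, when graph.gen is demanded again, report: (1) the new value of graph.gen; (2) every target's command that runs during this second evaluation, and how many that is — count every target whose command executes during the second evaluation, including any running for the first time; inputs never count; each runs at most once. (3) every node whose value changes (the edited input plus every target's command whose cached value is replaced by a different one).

Demanding graph.gen again yields 16.
1 target commands run: bundle.gen.
The nodes whose values change: render.txt.
Note the absorption at bundle.gen: it re-runs yet its value is the same, leaving the output's value untouched.

First demand of the output computes:
  bundle.gen = max2(-9, 8) = 8
  core.gen = mul(8, 8) = 64
  delta.gen = add(8, 8) = 16
  parser.gen = max2(8, 64) = 64
  amber.gen = min2(16, 64) = 16
  graph.gen = max2(16, 16) = 16

After the edit, cleaning proceeds:
  bundle.gen: a read changed (render.txt -9->0) — executes, giving 8 — identical to its old value.
  delta.gen: dirty, but its reads are unchanged (bundle.gen unchanged, bundle.gen unchanged); cached 16 stands.
  parser.gen: dirty, but its reads are unchanged (bundle.gen unchanged, core.gen unchanged); cached 64 stands.
  amber.gen: dirty, but its reads are unchanged (delta.gen unchanged, parser.gen unchanged); cached 16 stands.
  graph.gen: dirty, but its reads are unchanged (delta.gen unchanged, amber.gen unchanged); cached 16 stands.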